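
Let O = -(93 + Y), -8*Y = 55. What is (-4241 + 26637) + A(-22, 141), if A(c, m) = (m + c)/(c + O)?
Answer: 19371588/865 ≈ 22395.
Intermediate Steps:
Y = -55/8 (Y = -⅛*55 = -55/8 ≈ -6.8750)
O = -689/8 (O = -(93 - 55/8) = -1*689/8 = -689/8 ≈ -86.125)
A(c, m) = (c + m)/(-689/8 + c) (A(c, m) = (m + c)/(c - 689/8) = (c + m)/(-689/8 + c))
(-4241 + 26637) + A(-22, 141) = (-4241 + 26637) + 8*(-22 + 141)/(-689 + 8*(-22)) = 22396 + 8*119/(-689 - 176) = 22396 + 8*119/(-865) = 22396 + 8*(-1/865)*119 = 22396 - 952/865 = 19371588/865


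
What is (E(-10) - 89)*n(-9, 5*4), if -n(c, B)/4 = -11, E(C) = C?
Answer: -4356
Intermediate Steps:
n(c, B) = 44 (n(c, B) = -4*(-11) = 44)
(E(-10) - 89)*n(-9, 5*4) = (-10 - 89)*44 = -99*44 = -4356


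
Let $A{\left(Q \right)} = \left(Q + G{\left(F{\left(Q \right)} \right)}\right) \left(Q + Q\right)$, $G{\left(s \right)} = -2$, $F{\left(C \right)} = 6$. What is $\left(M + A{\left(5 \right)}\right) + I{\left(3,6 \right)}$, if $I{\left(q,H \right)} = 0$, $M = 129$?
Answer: $159$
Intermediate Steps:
$A{\left(Q \right)} = 2 Q \left(-2 + Q\right)$ ($A{\left(Q \right)} = \left(Q - 2\right) \left(Q + Q\right) = \left(-2 + Q\right) 2 Q = 2 Q \left(-2 + Q\right)$)
$\left(M + A{\left(5 \right)}\right) + I{\left(3,6 \right)} = \left(129 + 2 \cdot 5 \left(-2 + 5\right)\right) + 0 = \left(129 + 2 \cdot 5 \cdot 3\right) + 0 = \left(129 + 30\right) + 0 = 159 + 0 = 159$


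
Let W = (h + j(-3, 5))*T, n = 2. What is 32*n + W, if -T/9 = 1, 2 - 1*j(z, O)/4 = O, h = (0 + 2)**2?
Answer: 136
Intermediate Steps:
h = 4 (h = 2**2 = 4)
j(z, O) = 8 - 4*O
T = -9 (T = -9*1 = -9)
W = 72 (W = (4 + (8 - 4*5))*(-9) = (4 + (8 - 20))*(-9) = (4 - 12)*(-9) = -8*(-9) = 72)
32*n + W = 32*2 + 72 = 64 + 72 = 136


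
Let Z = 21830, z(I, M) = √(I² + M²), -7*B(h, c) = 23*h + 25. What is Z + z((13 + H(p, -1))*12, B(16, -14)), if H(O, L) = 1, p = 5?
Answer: 21830 + 15*√6833/7 ≈ 22007.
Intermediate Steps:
B(h, c) = -25/7 - 23*h/7 (B(h, c) = -(23*h + 25)/7 = -(25 + 23*h)/7 = -25/7 - 23*h/7)
Z + z((13 + H(p, -1))*12, B(16, -14)) = 21830 + √(((13 + 1)*12)² + (-25/7 - 23/7*16)²) = 21830 + √((14*12)² + (-25/7 - 368/7)²) = 21830 + √(168² + (-393/7)²) = 21830 + √(28224 + 154449/49) = 21830 + √(1537425/49) = 21830 + 15*√6833/7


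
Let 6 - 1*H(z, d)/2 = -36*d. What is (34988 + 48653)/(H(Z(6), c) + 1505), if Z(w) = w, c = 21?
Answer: 83641/3029 ≈ 27.613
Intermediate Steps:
H(z, d) = 12 + 72*d (H(z, d) = 12 - (-72)*d = 12 + 72*d)
(34988 + 48653)/(H(Z(6), c) + 1505) = (34988 + 48653)/((12 + 72*21) + 1505) = 83641/((12 + 1512) + 1505) = 83641/(1524 + 1505) = 83641/3029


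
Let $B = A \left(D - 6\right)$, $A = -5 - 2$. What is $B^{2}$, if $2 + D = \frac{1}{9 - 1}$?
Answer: $\frac{194481}{64} \approx 3038.8$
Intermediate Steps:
$A = -7$
$D = - \frac{15}{8}$ ($D = -2 + \frac{1}{9 - 1} = -2 + \frac{1}{8} = - \frac{15}{8} \approx -1.875$)
$B = \frac{441}{8}$ ($B = - 7 \left(- \frac{15}{8} - 6\right) = \left(-7\right) \left(- \frac{63}{8}\right) = \frac{441}{8} \approx 55.125$)
$B^{2} = \left(\frac{441}{8}\right)^{2} = \frac{194481}{64}$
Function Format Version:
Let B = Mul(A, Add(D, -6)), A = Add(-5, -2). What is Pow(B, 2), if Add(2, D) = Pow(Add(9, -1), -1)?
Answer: Rational(194481, 64) ≈ 3038.8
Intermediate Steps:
A = -7
D = Rational(-15, 8) (D = Add(-2, Pow(Add(9, -1), -1)) = Add(-2, Pow(8, -1)) = Add(-2, Rational(1, 8)) = Rational(-15, 8) ≈ -1.8750)
B = Rational(441, 8) (B = Mul(-7, Add(Rational(-15, 8), -6)) = Mul(-7, Rational(-63, 8)) = Rational(441, 8) ≈ 55.125)
Pow(B, 2) = Pow(Rational(441, 8), 2) = Rational(194481, 64)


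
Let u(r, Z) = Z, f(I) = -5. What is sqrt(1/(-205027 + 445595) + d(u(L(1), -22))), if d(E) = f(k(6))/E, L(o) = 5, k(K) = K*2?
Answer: sqrt(397883895222)/1323124 ≈ 0.47674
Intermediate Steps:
k(K) = 2*K
d(E) = -5/E
sqrt(1/(-205027 + 445595) + d(u(L(1), -22))) = sqrt(1/(-205027 + 445595) - 5/(-22)) = sqrt(1/240568 - 5*(-1/22)) = sqrt(1/240568 + 5/22) = sqrt(601431/2646248) = sqrt(397883895222)/1323124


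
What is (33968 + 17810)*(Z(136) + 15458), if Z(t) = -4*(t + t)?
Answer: 744049860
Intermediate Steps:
Z(t) = -8*t
(33968 + 17810)*(Z(136) + 15458) = (33968 + 17810)*(-8*136 + 15458) = 51778*(-1088 + 15458) = 51778*14370 = 744049860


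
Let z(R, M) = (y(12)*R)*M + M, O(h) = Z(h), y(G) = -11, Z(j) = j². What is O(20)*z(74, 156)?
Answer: -50731200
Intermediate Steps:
O(h) = h²
z(R, M) = M - 11*M*R (z(R, M) = (-11*R)*M + M = -11*M*R + M = M - 11*M*R)
O(20)*z(74, 156) = 20²*(156*(1 - 11*74)) = 400*(156*(1 - 814)) = 400*(156*(-813)) = 400*(-126828) = -50731200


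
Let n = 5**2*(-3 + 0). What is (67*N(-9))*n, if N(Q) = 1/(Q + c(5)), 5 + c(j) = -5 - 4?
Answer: 5025/23 ≈ 218.48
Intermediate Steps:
c(j) = -14 (c(j) = -5 + (-5 - 4) = -5 - 9 = -14)
n = -75 (n = 25*(-3) = -75)
N(Q) = 1/(-14 + Q) (N(Q) = 1/(Q - 14) = 1/(-14 + Q))
(67*N(-9))*n = (67/(-14 - 9))*(-75) = (67/(-23))*(-75) = (67*(-1/23))*(-75) = -67/23*(-75) = 5025/23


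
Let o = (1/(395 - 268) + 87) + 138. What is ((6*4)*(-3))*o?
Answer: -2057472/127 ≈ -16201.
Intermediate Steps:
o = 28576/127 (o = (1/127 + 87) + 138 = 11050/127 + 138 = 28576/127 ≈ 225.01)
((6*4)*(-3))*o = ((6*4)*(-3))*(28576/127) = (24*(-3))*(28576/127) = -72*28576/127 = -2057472/127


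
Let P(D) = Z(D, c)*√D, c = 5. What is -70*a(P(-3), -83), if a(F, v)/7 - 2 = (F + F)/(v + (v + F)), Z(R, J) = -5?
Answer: 1960*(-5*√3 + 83*I)/(-166*I + 5*√3) ≈ -982.66 - 50.988*I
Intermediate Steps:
P(D) = -5*√D
a(F, v) = 14 + 14*F/(F + 2*v) (a(F, v) = 14 + 7*((F + F)/(v + (v + F))) = 14 + 7*((2*F)/(v + (F + v))) = 14 + 7*((2*F)/(F + 2*v)) = 14 + 7*(2*F/(F + 2*v)) = 14 + 14*F/(F + 2*v))
-70*a(P(-3), -83) = -1960*(-5*I*√3 - 83)/(-5*I*√3 + 2*(-83)) = -1960*(-5*I*√3 - 83)/(-5*I*√3 - 166) = -1960*(-83 - 5*I*√3)/(-166 - 5*I*√3)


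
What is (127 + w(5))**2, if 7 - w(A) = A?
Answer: 16641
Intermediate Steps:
w(A) = 7 - A
(127 + w(5))**2 = (127 + (7 - 1*5))**2 = (127 + (7 - 5))**2 = (127 + 2)**2 = 129**2 = 16641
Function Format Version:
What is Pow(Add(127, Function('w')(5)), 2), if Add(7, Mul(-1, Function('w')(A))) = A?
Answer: 16641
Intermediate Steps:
Function('w')(A) = Add(7, Mul(-1, A))
Pow(Add(127, Function('w')(5)), 2) = Pow(Add(127, Add(7, Mul(-1, 5))), 2) = Pow(Add(127, Add(7, -5)), 2) = Pow(Add(127, 2), 2) = Pow(129, 2) = 16641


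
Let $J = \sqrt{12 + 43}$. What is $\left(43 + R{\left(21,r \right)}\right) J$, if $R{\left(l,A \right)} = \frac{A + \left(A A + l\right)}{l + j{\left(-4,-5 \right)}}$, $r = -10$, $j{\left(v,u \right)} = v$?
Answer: $\frac{842 \sqrt{55}}{17} \approx 367.32$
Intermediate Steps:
$J = \sqrt{55} \approx 7.4162$
$R{\left(l,A \right)} = \frac{A + l + A^{2}}{-4 + l}$ ($R{\left(l,A \right)} = \frac{A + \left(A A + l\right)}{l - 4} = \frac{A + \left(A^{2} + l\right)}{-4 + l} = \frac{A + \left(l + A^{2}\right)}{-4 + l} = \frac{A + l + A^{2}}{-4 + l}$)
$\left(43 + R{\left(21,r \right)}\right) J = \left(43 + \frac{-10 + 21 + \left(-10\right)^{2}}{-4 + 21}\right) \sqrt{55} = \left(43 + \frac{-10 + 21 + 100}{17}\right) \sqrt{55} = \left(43 + \frac{1}{17} \cdot 111\right) \sqrt{55} = \left(43 + \frac{111}{17}\right) \sqrt{55} = \frac{842 \sqrt{55}}{17}$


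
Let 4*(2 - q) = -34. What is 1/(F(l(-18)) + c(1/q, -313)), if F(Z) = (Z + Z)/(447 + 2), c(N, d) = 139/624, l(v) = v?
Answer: 280176/39947 ≈ 7.0137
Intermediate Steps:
q = 21/2 (q = 2 - 1/4*(-34) = 2 + 17/2 = 21/2 ≈ 10.500)
c(N, d) = 139/624 (c(N, d) = 139*(1/624) = 139/624)
F(Z) = 2*Z/449 (F(Z) = (2*Z)/449 = (2*Z)*(1/449) = 2*Z/449)
1/(F(l(-18)) + c(1/q, -313)) = 1/((2/449)*(-18) + 139/624) = 1/(-36/449 + 139/624) = 1/(39947/280176) = 280176/39947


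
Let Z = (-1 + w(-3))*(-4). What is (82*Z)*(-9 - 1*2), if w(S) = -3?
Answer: -14432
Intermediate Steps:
Z = 16 (Z = (-1 - 3)*(-4) = -4*(-4) = 16)
(82*Z)*(-9 - 1*2) = (82*16)*(-9 - 1*2) = 1312*(-9 - 2) = 1312*(-11) = -14432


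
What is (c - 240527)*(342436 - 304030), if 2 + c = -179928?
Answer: -16148071542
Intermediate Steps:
c = -179930 (c = -2 - 179928 = -179930)
(c - 240527)*(342436 - 304030) = (-179930 - 240527)*(342436 - 304030) = -420457*38406 = -16148071542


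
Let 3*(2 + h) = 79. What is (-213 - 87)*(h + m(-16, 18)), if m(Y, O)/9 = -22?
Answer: 52100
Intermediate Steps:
h = 73/3 (h = -2 + (⅓)*79 = -2 + 79/3 = 73/3 ≈ 24.333)
m(Y, O) = -198 (m(Y, O) = 9*(-22) = -198)
(-213 - 87)*(h + m(-16, 18)) = (-213 - 87)*(73/3 - 198) = -300*(-521/3) = 52100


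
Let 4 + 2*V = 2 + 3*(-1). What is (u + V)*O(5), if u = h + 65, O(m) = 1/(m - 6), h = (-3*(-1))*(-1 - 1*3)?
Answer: -101/2 ≈ -50.500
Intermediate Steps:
V = -5/2 (V = -2 + (2 + 3*(-1))/2 = -2 + (2 - 3)/2 = -2 + (½)*(-1) = -2 - ½ = -5/2 ≈ -2.5000)
h = -12 (h = 3*(-1 - 3) = 3*(-4) = -12)
O(m) = 1/(-6 + m)
u = 53 (u = -12 + 65 = 53)
(u + V)*O(5) = (53 - 5/2)/(-6 + 5) = (101/2)/(-1) = (101/2)*(-1) = -101/2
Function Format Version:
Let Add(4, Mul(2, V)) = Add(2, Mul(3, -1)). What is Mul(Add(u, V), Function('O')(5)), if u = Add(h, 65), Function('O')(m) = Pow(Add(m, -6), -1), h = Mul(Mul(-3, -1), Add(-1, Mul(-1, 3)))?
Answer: Rational(-101, 2) ≈ -50.500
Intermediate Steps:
V = Rational(-5, 2) (V = Add(-2, Mul(Rational(1, 2), Add(2, Mul(3, -1)))) = Add(-2, Mul(Rational(1, 2), Add(2, -3))) = Add(-2, Mul(Rational(1, 2), -1)) = Add(-2, Rational(-1, 2)) = Rational(-5, 2) ≈ -2.5000)
h = -12 (h = Mul(3, Add(-1, -3)) = Mul(3, -4) = -12)
Function('O')(m) = Pow(Add(-6, m), -1)
u = 53 (u = Add(-12, 65) = 53)
Mul(Add(u, V), Function('O')(5)) = Mul(Add(53, Rational(-5, 2)), Pow(Add(-6, 5), -1)) = Mul(Rational(101, 2), Pow(-1, -1)) = Mul(Rational(101, 2), -1) = Rational(-101, 2)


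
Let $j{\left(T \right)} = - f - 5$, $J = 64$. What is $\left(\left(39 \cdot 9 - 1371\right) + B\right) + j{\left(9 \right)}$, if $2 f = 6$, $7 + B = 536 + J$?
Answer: $-435$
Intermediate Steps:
$B = 593$ ($B = -7 + \left(536 + 64\right) = -7 + 600 = 593$)
$f = 3$ ($f = \frac{1}{2} \cdot 6 = 3$)
$j{\left(T \right)} = -8$ ($j{\left(T \right)} = \left(-1\right) 3 - 5 = -3 - 5 = -8$)
$\left(\left(39 \cdot 9 - 1371\right) + B\right) + j{\left(9 \right)} = \left(\left(39 \cdot 9 - 1371\right) + 593\right) - 8 = \left(\left(351 - 1371\right) + 593\right) - 8 = \left(-1020 + 593\right) - 8 = -427 - 8 = -435$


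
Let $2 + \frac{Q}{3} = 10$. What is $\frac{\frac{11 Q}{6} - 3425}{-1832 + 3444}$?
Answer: $- \frac{3381}{1612} \approx -2.0974$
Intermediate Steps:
$Q = 24$ ($Q = -6 + 3 \cdot 10 = -6 + 30 = 24$)
$\frac{\frac{11 Q}{6} - 3425}{-1832 + 3444} = \frac{\frac{11 \cdot 24}{6} - 3425}{-1832 + 3444} = \frac{264 \cdot \frac{1}{6} - 3425}{1612} = \left(44 - 3425\right) \frac{1}{1612} = \left(-3381\right) \frac{1}{1612} = - \frac{3381}{1612}$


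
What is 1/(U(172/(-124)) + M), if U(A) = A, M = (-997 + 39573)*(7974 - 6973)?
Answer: 31/1197051813 ≈ 2.5897e-8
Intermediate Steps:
M = 38614576 (M = 38576*1001 = 38614576)
1/(U(172/(-124)) + M) = 1/(172/(-124) + 38614576) = 1/(172*(-1/124) + 38614576) = 1/(-43/31 + 38614576) = 1/(1197051813/31) = 31/1197051813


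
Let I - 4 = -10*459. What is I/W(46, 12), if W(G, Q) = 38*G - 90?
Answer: -2293/829 ≈ -2.7660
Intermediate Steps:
W(G, Q) = -90 + 38*G
I = -4586 (I = 4 - 10*459 = 4 - 4590 = -4586)
I/W(46, 12) = -4586/(-90 + 38*46) = -4586/(-90 + 1748) = -4586/1658 = -4586*1/1658 = -2293/829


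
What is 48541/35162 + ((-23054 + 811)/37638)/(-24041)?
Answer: 378649623559/274280319531 ≈ 1.3805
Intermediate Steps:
48541/35162 + ((-23054 + 811)/37638)/(-24041) = 48541*(1/35162) - 22243*1/37638*(-1/24041) = 48541/35162 - 22243/37638*(-1/24041) = 48541/35162 + 767/31201902 = 378649623559/274280319531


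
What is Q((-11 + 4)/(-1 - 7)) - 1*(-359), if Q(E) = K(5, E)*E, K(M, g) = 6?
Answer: 1457/4 ≈ 364.25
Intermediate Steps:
Q(E) = 6*E
Q((-11 + 4)/(-1 - 7)) - 1*(-359) = 6*((-11 + 4)/(-1 - 7)) - 1*(-359) = 6*(-7/(-8)) + 359 = 6*(-7*(-1/8)) + 359 = 6*(7/8) + 359 = 21/4 + 359 = 1457/4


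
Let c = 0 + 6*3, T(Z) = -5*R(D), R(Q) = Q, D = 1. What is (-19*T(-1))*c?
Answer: 1710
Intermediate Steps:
T(Z) = -5 (T(Z) = -5*1 = -5)
c = 18 (c = 0 + 18 = 18)
(-19*T(-1))*c = -19*(-5)*18 = 95*18 = 1710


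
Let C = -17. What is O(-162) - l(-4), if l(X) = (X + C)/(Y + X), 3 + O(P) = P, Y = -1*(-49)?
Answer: -2468/15 ≈ -164.53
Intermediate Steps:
Y = 49
O(P) = -3 + P
l(X) = (-17 + X)/(49 + X) (l(X) = (X - 17)/(49 + X) = (-17 + X)/(49 + X))
O(-162) - l(-4) = (-3 - 162) - (-17 - 4)/(49 - 4) = -165 - (-21)/45 = -165 - 1*(-7/15) = -165 + 7/15 = -2468/15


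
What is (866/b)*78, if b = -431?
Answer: -67548/431 ≈ -156.72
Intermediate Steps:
(866/b)*78 = (866/(-431))*78 = (866*(-1/431))*78 = -866/431*78 = -67548/431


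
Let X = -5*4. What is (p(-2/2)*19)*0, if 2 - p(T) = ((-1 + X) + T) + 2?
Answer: 0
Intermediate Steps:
X = -20
p(T) = 21 - T (p(T) = 2 - (((-1 - 20) + T) + 2) = 2 - ((-21 + T) + 2) = 2 - (-19 + T) = 2 + (19 - T) = 21 - T)
(p(-2/2)*19)*0 = ((21 - (-2)/2)*19)*0 = ((21 - 1*(-1))*19)*0 = ((21 + 1)*19)*0 = (22*19)*0 = 418*0 = 0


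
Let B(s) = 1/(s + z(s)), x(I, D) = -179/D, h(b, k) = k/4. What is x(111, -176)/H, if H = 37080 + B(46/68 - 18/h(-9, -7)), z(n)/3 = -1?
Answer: 339205/12366963488 ≈ 2.7428e-5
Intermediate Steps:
h(b, k) = k/4 (h(b, k) = k*(1/4) = k/4)
z(n) = -3 (z(n) = 3*(-1) = -3)
B(s) = 1/(-3 + s) (B(s) = 1/(s - 3) = 1/(-3 + s))
H = 70266838/1895 (H = 37080 + 1/(-3 + (46/68 - 18/((1/4)*(-7)))) = 37080 + 1/(-3 + (46*(1/68) - 18/(-7/4))) = 37080 + 1/(-3 + (23/34 - 18*(-4/7))) = 37080 + 1/(-3 + (23/34 + 72/7)) = 37080 + 1/(-3 + 2609/238) = 37080 + 1/(1895/238) = 37080 + 238/1895 = 70266838/1895 ≈ 37080.)
x(111, -176)/H = (-179/(-176))/(70266838/1895) = -179*(-1/176)*(1895/70266838) = (179/176)*(1895/70266838) = 339205/12366963488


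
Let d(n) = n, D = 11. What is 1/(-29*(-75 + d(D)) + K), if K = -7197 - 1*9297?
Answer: -1/14638 ≈ -6.8315e-5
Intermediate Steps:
K = -16494 (K = -7197 - 9297 = -16494)
1/(-29*(-75 + d(D)) + K) = 1/(-29*(-75 + 11) - 16494) = 1/(-29*(-64) - 16494) = 1/(1856 - 16494) = 1/(-14638) = -1/14638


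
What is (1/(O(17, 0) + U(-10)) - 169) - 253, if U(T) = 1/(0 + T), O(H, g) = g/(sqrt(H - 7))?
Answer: -432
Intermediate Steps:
O(H, g) = g/sqrt(-7 + H) (O(H, g) = g/(sqrt(-7 + H)) = g/sqrt(-7 + H))
U(T) = 1/T
(1/(O(17, 0) + U(-10)) - 169) - 253 = (1/(0/sqrt(-7 + 17) + 1/(-10)) - 169) - 253 = (1/(0/sqrt(10) - 1/10) - 169) - 253 = (1/(0*(sqrt(10)/10) - 1/10) - 169) - 253 = (1/(0 - 1/10) - 169) - 253 = (1/(-1/10) - 169) - 253 = (-10 - 169) - 253 = -179 - 253 = -432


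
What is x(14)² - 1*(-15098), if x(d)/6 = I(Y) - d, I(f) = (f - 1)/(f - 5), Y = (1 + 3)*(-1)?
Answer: 194446/9 ≈ 21605.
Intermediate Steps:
Y = -4 (Y = 4*(-1) = -4)
I(f) = (-1 + f)/(-5 + f)
x(d) = 10/3 - 6*d (x(d) = 6*((-1 - 4)/(-5 - 4) - d) = 6*(-5/(-9) - d) = 6*(-⅑*(-5) - d) = 6*(5/9 - d) = 10/3 - 6*d)
x(14)² - 1*(-15098) = (10/3 - 6*14)² - 1*(-15098) = (10/3 - 84)² + 15098 = (-242/3)² + 15098 = 58564/9 + 15098 = 194446/9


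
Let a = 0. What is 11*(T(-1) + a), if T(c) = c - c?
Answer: 0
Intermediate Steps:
T(c) = 0
11*(T(-1) + a) = 11*(0 + 0) = 11*0 = 0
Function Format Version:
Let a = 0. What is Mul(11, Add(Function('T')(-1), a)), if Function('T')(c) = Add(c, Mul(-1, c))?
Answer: 0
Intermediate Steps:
Function('T')(c) = 0
Mul(11, Add(Function('T')(-1), a)) = Mul(11, Add(0, 0)) = Mul(11, 0) = 0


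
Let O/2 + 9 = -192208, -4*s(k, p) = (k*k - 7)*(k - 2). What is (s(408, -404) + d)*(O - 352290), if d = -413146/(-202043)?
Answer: 2514876596167475682/202043 ≈ 1.2447e+13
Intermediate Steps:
s(k, p) = -(-7 + k²)*(-2 + k)/4 (s(k, p) = -(k*k - 7)*(k - 2)/4 = -(k² - 7)*(-2 + k)/4 = -(-7 + k²)*(-2 + k)/4)
d = 413146/202043 (d = -413146*(-1/202043) = 413146/202043 ≈ 2.0448)
O = -384434 (O = -18 + 2*(-192208) = -18 - 384416 = -384434)
(s(408, -404) + d)*(O - 352290) = ((-7/2 + (½)*408² - ¼*408³ + (7/4)*408) + 413146/202043)*(-384434 - 352290) = ((-7/2 + (½)*166464 - ¼*67917312 + 714) + 413146/202043)*(-736724) = ((-7/2 + 83232 - 16979328 + 714) + 413146/202043)*(-736724) = (-33790771/2 + 413146/202043)*(-736724) = -6827187918861/404086*(-736724) = 2514876596167475682/202043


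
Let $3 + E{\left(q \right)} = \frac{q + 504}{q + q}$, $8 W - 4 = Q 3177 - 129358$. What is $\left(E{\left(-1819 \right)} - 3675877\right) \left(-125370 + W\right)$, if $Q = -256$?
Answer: $\frac{13009282448651625}{14552} \approx 8.9399 \cdot 10^{11}$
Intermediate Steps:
$W = - \frac{471333}{4}$ ($W = \frac{1}{2} + \frac{\left(-256\right) 3177 - 129358}{8} = \frac{1}{2} + \frac{-813312 - 129358}{8} = \frac{1}{2} + \frac{1}{8} \left(-942670\right) = \frac{1}{2} - \frac{471335}{4} = - \frac{471333}{4} \approx -1.1783 \cdot 10^{5}$)
$E{\left(q \right)} = -3 + \frac{504 + q}{2 q}$ ($E{\left(q \right)} = -3 + \frac{q + 504}{q + q} = -3 + \frac{504 + q}{2 q}$)
$\left(E{\left(-1819 \right)} - 3675877\right) \left(-125370 + W\right) = \left(\left(- \frac{5}{2} + \frac{252}{-1819}\right) - 3675877\right) \left(-125370 - \frac{471333}{4}\right) = \left(\left(- \frac{5}{2} + 252 \left(- \frac{1}{1819}\right)\right) - 3675877\right) \left(- \frac{972813}{4}\right) = \left(\left(- \frac{5}{2} - \frac{252}{1819}\right) - 3675877\right) \left(- \frac{972813}{4}\right) = \left(- \frac{9599}{3638} - 3675877\right) \left(- \frac{972813}{4}\right) = \left(- \frac{13372850125}{3638}\right) \left(- \frac{972813}{4}\right) = \frac{13009282448651625}{14552}$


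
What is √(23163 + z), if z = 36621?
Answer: 2*√14946 ≈ 244.51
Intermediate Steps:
√(23163 + z) = √(23163 + 36621) = √59784 = 2*√14946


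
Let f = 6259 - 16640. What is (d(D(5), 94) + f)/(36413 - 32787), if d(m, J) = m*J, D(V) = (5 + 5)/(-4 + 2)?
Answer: -10851/3626 ≈ -2.9926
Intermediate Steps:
D(V) = -5 (D(V) = 10/(-2) = 10*(-1/2) = -5)
f = -10381
d(m, J) = J*m
(d(D(5), 94) + f)/(36413 - 32787) = (94*(-5) - 10381)/(36413 - 32787) = (-470 - 10381)/3626 = -10851*1/3626 = -10851/3626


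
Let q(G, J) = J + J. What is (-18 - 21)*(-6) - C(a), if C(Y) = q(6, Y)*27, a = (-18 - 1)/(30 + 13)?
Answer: 11088/43 ≈ 257.86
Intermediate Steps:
a = -19/43 ≈ -0.44186
q(G, J) = 2*J
C(Y) = 54*Y (C(Y) = (2*Y)*27 = 54*Y)
(-18 - 21)*(-6) - C(a) = (-18 - 21)*(-6) - 54*(-19)/43 = -39*(-6) - 1*(-1026/43) = 234 + 1026/43 = 11088/43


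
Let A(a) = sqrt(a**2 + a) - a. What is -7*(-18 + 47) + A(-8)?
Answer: -195 + 2*sqrt(14) ≈ -187.52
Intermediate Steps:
A(a) = sqrt(a + a**2) - a
-7*(-18 + 47) + A(-8) = -7*(-18 + 47) + (sqrt(-8*(1 - 8)) - 1*(-8)) = -7*29 + (sqrt(-8*(-7)) + 8) = -203 + (sqrt(56) + 8) = -203 + (2*sqrt(14) + 8) = -203 + (8 + 2*sqrt(14)) = -195 + 2*sqrt(14)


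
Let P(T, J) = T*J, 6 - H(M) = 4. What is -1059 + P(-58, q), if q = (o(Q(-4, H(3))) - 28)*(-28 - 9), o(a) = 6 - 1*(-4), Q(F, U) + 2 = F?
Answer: -39687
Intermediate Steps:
H(M) = 2 (H(M) = 6 - 1*4 = 6 - 4 = 2)
Q(F, U) = -2 + F
o(a) = 10 (o(a) = 6 + 4 = 10)
q = 666 (q = (10 - 28)*(-28 - 9) = -18*(-37) = 666)
P(T, J) = J*T
-1059 + P(-58, q) = -1059 + 666*(-58) = -1059 - 38628 = -39687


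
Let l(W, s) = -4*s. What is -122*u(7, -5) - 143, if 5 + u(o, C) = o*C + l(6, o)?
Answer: 8153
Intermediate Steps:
u(o, C) = -5 - 4*o + C*o (u(o, C) = -5 + (o*C - 4*o) = -5 + (C*o - 4*o) = -5 + (-4*o + C*o) = -5 - 4*o + C*o)
-122*u(7, -5) - 143 = -122*(-5 - 4*7 - 5*7) - 143 = -122*(-5 - 28 - 35) - 143 = -122*(-68) - 143 = 8296 - 143 = 8153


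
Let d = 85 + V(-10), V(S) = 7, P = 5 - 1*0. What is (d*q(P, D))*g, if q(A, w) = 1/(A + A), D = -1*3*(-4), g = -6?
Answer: -276/5 ≈ -55.200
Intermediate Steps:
P = 5 (P = 5 + 0 = 5)
D = 12 (D = -3*(-4) = 12)
q(A, w) = 1/(2*A)
d = 92 (d = 85 + 7 = 92)
(d*q(P, D))*g = (92*((1/2)/5))*(-6) = (92*((1/2)*(1/5)))*(-6) = (92*(1/10))*(-6) = (46/5)*(-6) = -276/5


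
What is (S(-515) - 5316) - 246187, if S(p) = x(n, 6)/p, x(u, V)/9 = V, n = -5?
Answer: -129524099/515 ≈ -2.5150e+5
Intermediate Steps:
x(u, V) = 9*V
S(p) = 54/p (S(p) = (9*6)/p = 54/p)
(S(-515) - 5316) - 246187 = (54/(-515) - 5316) - 246187 = (54*(-1/515) - 5316) - 246187 = (-54/515 - 5316) - 246187 = -2737794/515 - 246187 = -129524099/515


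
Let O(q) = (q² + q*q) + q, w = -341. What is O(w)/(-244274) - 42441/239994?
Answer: -5508239959/4885357863 ≈ -1.1275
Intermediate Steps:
O(q) = q + 2*q² (O(q) = (q² + q²) + q = 2*q² + q = q + 2*q²)
O(w)/(-244274) - 42441/239994 = -341*(1 + 2*(-341))/(-244274) - 42441/239994 = -341*(1 - 682)*(-1/244274) - 42441*1/239994 = -341*(-681)*(-1/244274) - 14147/79998 = 232221*(-1/244274) - 14147/79998 = -232221/244274 - 14147/79998 = -5508239959/4885357863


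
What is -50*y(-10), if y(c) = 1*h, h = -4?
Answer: 200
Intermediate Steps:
y(c) = -4 (y(c) = 1*(-4) = -4)
-50*y(-10) = -50*(-4) = 200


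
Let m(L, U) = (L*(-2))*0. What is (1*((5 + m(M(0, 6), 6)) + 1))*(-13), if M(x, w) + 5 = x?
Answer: -78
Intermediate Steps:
M(x, w) = -5 + x
m(L, U) = 0 (m(L, U) = -2*L*0 = 0)
(1*((5 + m(M(0, 6), 6)) + 1))*(-13) = (1*((5 + 0) + 1))*(-13) = (1*(5 + 1))*(-13) = (1*6)*(-13) = 6*(-13) = -78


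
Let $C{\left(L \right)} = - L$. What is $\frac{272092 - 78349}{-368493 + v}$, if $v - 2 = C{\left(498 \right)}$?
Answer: $- \frac{193743}{368989} \approx -0.52506$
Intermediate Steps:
$v = -496$ ($v = 2 - 498 = -496$)
$\frac{272092 - 78349}{-368493 + v} = \frac{272092 - 78349}{-368493 - 496} = \frac{193743}{-368989} = 193743 \left(- \frac{1}{368989}\right) = - \frac{193743}{368989}$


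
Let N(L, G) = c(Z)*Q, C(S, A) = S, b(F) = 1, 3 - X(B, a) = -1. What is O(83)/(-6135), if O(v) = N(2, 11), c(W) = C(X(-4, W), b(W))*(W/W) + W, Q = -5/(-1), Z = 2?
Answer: -2/409 ≈ -0.0048900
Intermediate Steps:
X(B, a) = 4 (X(B, a) = 3 - 1*(-1) = 3 + 1 = 4)
Q = 5 (Q = -5*(-1) = 5)
c(W) = 4 + W (c(W) = 4*(W/W) + W = 4*1 + W = 4 + W)
N(L, G) = 30 (N(L, G) = (4 + 2)*5 = 6*5 = 30)
O(v) = 30
O(83)/(-6135) = 30/(-6135) = 30*(-1/6135) = -2/409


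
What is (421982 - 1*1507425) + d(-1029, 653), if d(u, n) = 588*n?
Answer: -701479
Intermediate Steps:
(421982 - 1*1507425) + d(-1029, 653) = (421982 - 1*1507425) + 588*653 = (421982 - 1507425) + 383964 = -1085443 + 383964 = -701479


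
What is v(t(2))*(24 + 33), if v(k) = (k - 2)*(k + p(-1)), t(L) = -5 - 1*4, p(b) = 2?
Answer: 4389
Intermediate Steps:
t(L) = -9 (t(L) = -5 - 4 = -9)
v(k) = (-2 + k)*(2 + k) (v(k) = (k - 2)*(k + 2) = (-2 + k)*(2 + k))
v(t(2))*(24 + 33) = (-4 + (-9)**2)*(24 + 33) = (-4 + 81)*57 = 77*57 = 4389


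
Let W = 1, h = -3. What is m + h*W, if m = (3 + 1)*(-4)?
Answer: -19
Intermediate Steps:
m = -16 (m = 4*(-4) = -16)
m + h*W = -16 - 3*1 = -16 - 3 = -19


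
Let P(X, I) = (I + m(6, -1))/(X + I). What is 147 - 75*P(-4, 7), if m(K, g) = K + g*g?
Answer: -203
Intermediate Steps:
m(K, g) = K + g²
P(X, I) = (7 + I)/(I + X) (P(X, I) = (I + (6 + (-1)²))/(X + I) = (I + (6 + 1))/(I + X) = (I + 7)/(I + X) = (7 + I)/(I + X))
147 - 75*P(-4, 7) = 147 - 75*(7 + 7)/(7 - 4) = 147 - 75*14/3 = 147 - 350 = -203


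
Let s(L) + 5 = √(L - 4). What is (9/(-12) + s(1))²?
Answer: 481/16 - 23*I*√3/2 ≈ 30.063 - 19.919*I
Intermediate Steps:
s(L) = -5 + √(-4 + L) (s(L) = -5 + √(L - 4) = -5 + √(-4 + L))
(9/(-12) + s(1))² = (9/(-12) + (-5 + √(-4 + 1)))² = (9*(-1/12) + (-5 + √(-3)))² = (-¾ + (-5 + I*√3))² = (-23/4 + I*√3)²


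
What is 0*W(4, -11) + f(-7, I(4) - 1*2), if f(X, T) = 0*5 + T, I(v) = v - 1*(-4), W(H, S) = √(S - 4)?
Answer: 6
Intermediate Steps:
W(H, S) = √(-4 + S)
I(v) = 4 + v (I(v) = v + 4 = 4 + v)
f(X, T) = T (f(X, T) = 0 + T = T)
0*W(4, -11) + f(-7, I(4) - 1*2) = 0*√(-4 - 11) + ((4 + 4) - 1*2) = 0*√(-15) + (8 - 2) = 0*(I*√15) + 6 = 0 + 6 = 6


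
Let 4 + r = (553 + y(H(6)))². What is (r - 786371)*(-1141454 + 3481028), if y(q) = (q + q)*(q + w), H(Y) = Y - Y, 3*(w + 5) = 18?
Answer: -1124319718884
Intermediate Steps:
w = 1 (w = -5 + (⅓)*18 = -5 + 6 = 1)
H(Y) = 0
y(q) = 2*q*(1 + q) (y(q) = (q + q)*(q + 1) = (2*q)*(1 + q) = 2*q*(1 + q))
r = 305805 (r = -4 + (553 + 2*0*(1 + 0))² = -4 + (553 + 2*0*1)² = -4 + (553 + 0)² = -4 + 553² = -4 + 305809 = 305805)
(r - 786371)*(-1141454 + 3481028) = (305805 - 786371)*(-1141454 + 3481028) = -480566*2339574 = -1124319718884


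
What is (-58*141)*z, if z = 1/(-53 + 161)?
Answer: -1363/18 ≈ -75.722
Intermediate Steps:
z = 1/108 ≈ 0.0092593
(-58*141)*z = -58*141*(1/108) = -8178*1/108 = -1363/18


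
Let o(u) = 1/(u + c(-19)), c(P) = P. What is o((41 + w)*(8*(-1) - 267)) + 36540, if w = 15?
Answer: 563410259/15419 ≈ 36540.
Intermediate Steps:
o(u) = 1/(-19 + u) (o(u) = 1/(u - 19) = 1/(-19 + u))
o((41 + w)*(8*(-1) - 267)) + 36540 = 1/(-19 + (41 + 15)*(8*(-1) - 267)) + 36540 = 1/(-19 + 56*(-8 - 267)) + 36540 = 1/(-19 + 56*(-275)) + 36540 = 1/(-19 - 15400) + 36540 = 1/(-15419) + 36540 = -1/15419 + 36540 = 563410259/15419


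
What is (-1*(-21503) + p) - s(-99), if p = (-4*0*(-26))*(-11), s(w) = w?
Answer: 21602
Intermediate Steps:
p = 0 (p = (0*(-26))*(-11) = 0*(-11) = 0)
(-1*(-21503) + p) - s(-99) = (-1*(-21503) + 0) - 1*(-99) = (21503 + 0) + 99 = 21503 + 99 = 21602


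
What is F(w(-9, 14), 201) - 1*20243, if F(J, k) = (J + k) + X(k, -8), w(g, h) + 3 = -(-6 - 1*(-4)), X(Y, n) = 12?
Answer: -20031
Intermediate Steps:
w(g, h) = -1 (w(g, h) = -3 - (-6 - 1*(-4)) = -3 - (-6 + 4) = -3 - 1*(-2) = -3 + 2 = -1)
F(J, k) = 12 + J + k (F(J, k) = (J + k) + 12 = 12 + J + k)
F(w(-9, 14), 201) - 1*20243 = (12 - 1 + 201) - 1*20243 = 212 - 20243 = -20031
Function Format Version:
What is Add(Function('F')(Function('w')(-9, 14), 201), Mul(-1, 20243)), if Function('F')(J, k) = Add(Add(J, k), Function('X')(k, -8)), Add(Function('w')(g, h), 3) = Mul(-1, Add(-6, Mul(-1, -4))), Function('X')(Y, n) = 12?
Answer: -20031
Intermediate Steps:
Function('w')(g, h) = -1 (Function('w')(g, h) = Add(-3, Mul(-1, Add(-6, Mul(-1, -4)))) = Add(-3, Mul(-1, Add(-6, 4))) = Add(-3, Mul(-1, -2)) = Add(-3, 2) = -1)
Function('F')(J, k) = Add(12, J, k) (Function('F')(J, k) = Add(Add(J, k), 12) = Add(12, J, k))
Add(Function('F')(Function('w')(-9, 14), 201), Mul(-1, 20243)) = Add(Add(12, -1, 201), Mul(-1, 20243)) = Add(212, -20243) = -20031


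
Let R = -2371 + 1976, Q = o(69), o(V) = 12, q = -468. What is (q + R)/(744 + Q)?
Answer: -863/756 ≈ -1.1415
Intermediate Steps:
Q = 12
R = -395
(q + R)/(744 + Q) = (-468 - 395)/(744 + 12) = -863/756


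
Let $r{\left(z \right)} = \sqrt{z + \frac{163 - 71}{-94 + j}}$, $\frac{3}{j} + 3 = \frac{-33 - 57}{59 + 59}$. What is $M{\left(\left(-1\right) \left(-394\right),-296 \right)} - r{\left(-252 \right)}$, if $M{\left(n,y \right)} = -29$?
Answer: $-29 - \frac{2 i \sqrt{5883145}}{305} \approx -29.0 - 15.905 i$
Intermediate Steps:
$j = - \frac{59}{74}$ ($j = \frac{3}{-3 + \frac{-33 - 57}{59 + 59}} = \frac{3}{-3 + \frac{-33 - 57}{118}} = \frac{3}{-3 - \frac{45}{59}} = \frac{3}{- \frac{222}{59}} = 3 \left(- \frac{59}{222}\right) = - \frac{59}{74} \approx -0.7973$)
$r{\left(z \right)} = \sqrt{- \frac{296}{305} + z}$ ($r{\left(z \right)} = \sqrt{z + \frac{163 - 71}{-94 - \frac{59}{74}}} = \sqrt{z + \frac{92}{- \frac{7015}{74}}} = \sqrt{z + 92 \left(- \frac{74}{7015}\right)} = \sqrt{z - \frac{296}{305}} = \sqrt{- \frac{296}{305} + z}$)
$M{\left(\left(-1\right) \left(-394\right),-296 \right)} - r{\left(-252 \right)} = -29 - \frac{\sqrt{-90280 + 93025 \left(-252\right)}}{305} = -29 - \frac{\sqrt{-90280 - 23442300}}{305} = -29 - \frac{\sqrt{-23532580}}{305} = -29 - \frac{2 i \sqrt{5883145}}{305}$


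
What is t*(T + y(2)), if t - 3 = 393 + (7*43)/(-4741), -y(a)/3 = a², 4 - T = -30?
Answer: 3754270/431 ≈ 8710.6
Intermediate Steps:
T = 34 (T = 4 - 1*(-30) = 4 + 30 = 34)
y(a) = -3*a²
t = 1877135/4741 (t = 3 + (393 + (7*43)/(-4741)) = 3 + (393 + 301*(-1/4741)) = 3 + (393 - 301/4741) = 3 + 1862912/4741 = 1877135/4741 ≈ 395.94)
t*(T + y(2)) = 1877135*(34 - 3*2²)/4741 = 1877135*(34 - 3*4)/4741 = 1877135*(34 - 12)/4741 = (1877135/4741)*22 = 3754270/431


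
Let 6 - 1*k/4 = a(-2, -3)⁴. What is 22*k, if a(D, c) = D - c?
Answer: 440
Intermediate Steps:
k = 20 (k = 24 - 4*(-2 - 1*(-3))⁴ = 24 - 4*(-2 + 3)⁴ = 24 - 4*1⁴ = 24 - 4*1 = 24 - 4 = 20)
22*k = 22*20 = 440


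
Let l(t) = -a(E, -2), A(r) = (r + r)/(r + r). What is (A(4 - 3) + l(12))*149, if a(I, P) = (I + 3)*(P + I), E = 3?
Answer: -745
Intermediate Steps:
A(r) = 1 (A(r) = (2*r)/((2*r)) = (2*r)*(1/(2*r)) = 1)
a(I, P) = (3 + I)*(I + P)
l(t) = -6 (l(t) = -(3**2 + 3*3 + 3*(-2) + 3*(-2)) = -(9 + 9 - 6 - 6) = -1*6 = -6)
(A(4 - 3) + l(12))*149 = (1 - 6)*149 = -5*149 = -745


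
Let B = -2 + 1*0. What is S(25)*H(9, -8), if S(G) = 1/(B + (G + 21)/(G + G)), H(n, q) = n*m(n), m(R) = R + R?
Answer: -150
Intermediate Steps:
B = -2 (B = -2 + 0 = -2)
m(R) = 2*R
H(n, q) = 2*n² (H(n, q) = n*(2*n) = 2*n²)
S(G) = 1/(-2 + (21 + G)/(2*G)) (S(G) = 1/(-2 + (G + 21)/(G + G)) = 1/(-2 + (21 + G)/((2*G))) = 1/(-2 + (21 + G)*(1/(2*G))) = 1/(-2 + (21 + G)/(2*G)))
S(25)*H(9, -8) = (-2*25/(-21 + 3*25))*(2*9²) = (-2*25/(-21 + 75))*(2*81) = -2*25/54*162 = -2*25*1/54*162 = -25/27*162 = -150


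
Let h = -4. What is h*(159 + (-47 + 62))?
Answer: -696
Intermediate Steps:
h*(159 + (-47 + 62)) = -4*(159 + (-47 + 62)) = -4*(159 + 15) = -4*174 = -696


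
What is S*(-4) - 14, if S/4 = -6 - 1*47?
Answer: 834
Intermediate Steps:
S = -212 (S = 4*(-6 - 1*47) = 4*(-6 - 47) = 4*(-53) = -212)
S*(-4) - 14 = -212*(-4) - 14 = 848 - 14 = 834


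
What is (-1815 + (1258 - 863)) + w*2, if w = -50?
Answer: -1520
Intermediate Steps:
(-1815 + (1258 - 863)) + w*2 = (-1815 + (1258 - 863)) - 50*2 = (-1815 + 395) - 100 = -1420 - 100 = -1520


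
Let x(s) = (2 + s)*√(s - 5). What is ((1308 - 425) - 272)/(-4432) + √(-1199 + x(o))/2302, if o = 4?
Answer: -611/4432 + √(-1199 + 6*I)/2302 ≈ -0.13782 + 0.015042*I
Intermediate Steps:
x(s) = √(-5 + s)*(2 + s) (x(s) = (2 + s)*√(-5 + s) = √(-5 + s)*(2 + s))
((1308 - 425) - 272)/(-4432) + √(-1199 + x(o))/2302 = ((1308 - 425) - 272)/(-4432) + √(-1199 + √(-5 + 4)*(2 + 4))/2302 = (883 - 272)*(-1/4432) + √(-1199 + √(-1)*6)*(1/2302) = 611*(-1/4432) + √(-1199 + I*6)*(1/2302) = -611/4432 + √(-1199 + 6*I)*(1/2302) = -611/4432 + √(-1199 + 6*I)/2302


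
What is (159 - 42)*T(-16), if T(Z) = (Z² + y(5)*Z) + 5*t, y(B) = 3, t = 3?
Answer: 26091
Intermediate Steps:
T(Z) = 15 + Z² + 3*Z (T(Z) = (Z² + 3*Z) + 5*3 = (Z² + 3*Z) + 15 = 15 + Z² + 3*Z)
(159 - 42)*T(-16) = (159 - 42)*(15 + (-16)² + 3*(-16)) = 117*(15 + 256 - 48) = 117*223 = 26091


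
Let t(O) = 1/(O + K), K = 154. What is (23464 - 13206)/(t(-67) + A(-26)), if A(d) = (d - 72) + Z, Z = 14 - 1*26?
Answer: -892446/9569 ≈ -93.264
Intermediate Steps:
Z = -12 (Z = 14 - 26 = -12)
A(d) = -84 + d (A(d) = (d - 72) - 12 = (-72 + d) - 12 = -84 + d)
t(O) = 1/(154 + O) (t(O) = 1/(O + 154) = 1/(154 + O))
(23464 - 13206)/(t(-67) + A(-26)) = (23464 - 13206)/(1/(154 - 67) + (-84 - 26)) = 10258/(1/87 - 110) = 10258/(-9569/87) = 10258*(-87/9569) = -892446/9569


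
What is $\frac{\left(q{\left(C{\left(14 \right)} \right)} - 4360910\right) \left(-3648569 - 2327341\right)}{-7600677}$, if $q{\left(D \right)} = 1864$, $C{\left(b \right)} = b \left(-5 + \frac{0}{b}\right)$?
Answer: $- \frac{8683088860620}{2533559} \approx -3.4272 \cdot 10^{6}$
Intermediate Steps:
$C{\left(b \right)} = - 5 b$ ($C{\left(b \right)} = b \left(-5 + 0\right) = b \left(-5\right) = - 5 b$)
$\frac{\left(q{\left(C{\left(14 \right)} \right)} - 4360910\right) \left(-3648569 - 2327341\right)}{-7600677} = \frac{\left(1864 - 4360910\right) \left(-3648569 - 2327341\right)}{-7600677} = \left(-4359046\right) \left(-5975910\right) \left(- \frac{1}{7600677}\right) = 26049266581860 \left(- \frac{1}{7600677}\right) = - \frac{8683088860620}{2533559}$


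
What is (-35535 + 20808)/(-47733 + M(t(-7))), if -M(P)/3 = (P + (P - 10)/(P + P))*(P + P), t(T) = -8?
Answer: 4909/16021 ≈ 0.30641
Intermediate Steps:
M(P) = -6*P*(P + (-10 + P)/(2*P)) (M(P) = -3*(P + (P - 10)/(P + P))*(P + P) = -3*(P + (-10 + P)/((2*P)))*2*P = -3*(P + (-10 + P)*(1/(2*P)))*2*P = -3*(P + (-10 + P)/(2*P))*2*P = -6*P*(P + (-10 + P)/(2*P)))
(-35535 + 20808)/(-47733 + M(t(-7))) = (-35535 + 20808)/(-47733 + (30 - 6*(-8)² - 3*(-8))) = -14727/(-47733 + (30 - 6*64 + 24)) = -14727/(-47733 + (30 - 384 + 24)) = -14727/(-47733 - 330) = -14727/(-48063) = -14727*(-1/48063) = 4909/16021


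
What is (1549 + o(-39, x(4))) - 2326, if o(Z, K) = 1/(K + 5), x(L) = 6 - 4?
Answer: -5438/7 ≈ -776.86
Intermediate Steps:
x(L) = 2
o(Z, K) = 1/(5 + K)
(1549 + o(-39, x(4))) - 2326 = (1549 + 1/(5 + 2)) - 2326 = (1549 + 1/7) - 2326 = (1549 + ⅐) - 2326 = 10844/7 - 2326 = -5438/7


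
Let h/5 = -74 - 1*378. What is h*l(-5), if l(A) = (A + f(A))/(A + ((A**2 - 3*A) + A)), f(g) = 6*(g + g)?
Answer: 14690/3 ≈ 4896.7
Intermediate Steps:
f(g) = 12*g (f(g) = 6*(2*g) = 12*g)
l(A) = 13*A/(A**2 - A) (l(A) = (A + 12*A)/(A + ((A**2 - 3*A) + A)) = (13*A)/(A + (A**2 - 2*A)) = (13*A)/(A**2 - A) = 13*A/(A**2 - A))
h = -2260 (h = 5*(-74 - 1*378) = 5*(-74 - 378) = 5*(-452) = -2260)
h*l(-5) = -29380/(-1 - 5) = -29380/(-6) = -29380*(-1)/6 = -2260*(-13/6) = 14690/3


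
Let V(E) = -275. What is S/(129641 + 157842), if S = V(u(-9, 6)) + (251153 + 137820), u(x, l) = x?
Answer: 388698/287483 ≈ 1.3521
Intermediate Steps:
S = 388698 (S = -275 + (251153 + 137820) = -275 + 388973 = 388698)
S/(129641 + 157842) = 388698/(129641 + 157842) = 388698/287483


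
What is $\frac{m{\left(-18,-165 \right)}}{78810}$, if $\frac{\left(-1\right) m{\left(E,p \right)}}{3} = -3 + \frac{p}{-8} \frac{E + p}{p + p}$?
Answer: $- \frac{27}{84064} \approx -0.00032118$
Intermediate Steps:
$m{\left(E,p \right)} = 9 + \frac{3 E}{16} + \frac{3 p}{16}$ ($m{\left(E,p \right)} = - 3 \left(-3 + \frac{p}{-8} \frac{E + p}{p + p}\right) = - 3 \left(-3 + p \left(- \frac{1}{8}\right) \frac{E + p}{2 p}\right) = - 3 \left(-3 + - \frac{p}{8} \left(E + p\right) \frac{1}{2 p}\right) = - 3 \left(-3 + - \frac{p}{8} \frac{E + p}{2 p}\right) = - 3 \left(-3 - \left(\frac{E}{16} + \frac{p}{16}\right)\right) = - 3 \left(-3 - \frac{E}{16} - \frac{p}{16}\right) = 9 + \frac{3 E}{16} + \frac{3 p}{16}$)
$\frac{m{\left(-18,-165 \right)}}{78810} = \frac{9 + \frac{3}{16} \left(-18\right) + \frac{3}{16} \left(-165\right)}{78810} = \left(9 - \frac{27}{8} - \frac{495}{16}\right) \frac{1}{78810} = \left(- \frac{405}{16}\right) \frac{1}{78810} = - \frac{27}{84064}$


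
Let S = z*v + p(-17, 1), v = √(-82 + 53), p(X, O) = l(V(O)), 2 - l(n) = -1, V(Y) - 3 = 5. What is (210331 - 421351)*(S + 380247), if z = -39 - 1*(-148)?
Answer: -80240355000 - 23001180*I*√29 ≈ -8.024e+10 - 1.2387e+8*I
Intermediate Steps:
V(Y) = 8 (V(Y) = 3 + 5 = 8)
l(n) = 3 (l(n) = 2 - 1*(-1) = 2 + 1 = 3)
p(X, O) = 3
v = I*√29 (v = √(-29) = I*√29 ≈ 5.3852*I)
z = 109 (z = -39 + 148 = 109)
S = 3 + 109*I*√29 (S = 109*(I*√29) + 3 = 109*I*√29 + 3 = 3 + 109*I*√29 ≈ 3.0 + 586.98*I)
(210331 - 421351)*(S + 380247) = (210331 - 421351)*((3 + 109*I*√29) + 380247) = -211020*(380250 + 109*I*√29) = -80240355000 - 23001180*I*√29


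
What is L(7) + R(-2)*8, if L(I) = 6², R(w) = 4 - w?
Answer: 84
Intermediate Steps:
L(I) = 36
L(7) + R(-2)*8 = 36 + (4 - 1*(-2))*8 = 36 + (4 + 2)*8 = 36 + 6*8 = 36 + 48 = 84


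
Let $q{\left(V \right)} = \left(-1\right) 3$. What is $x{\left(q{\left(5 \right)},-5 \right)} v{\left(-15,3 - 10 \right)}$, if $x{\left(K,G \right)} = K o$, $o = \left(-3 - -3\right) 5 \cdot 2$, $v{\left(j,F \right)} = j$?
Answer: $0$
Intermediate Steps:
$q{\left(V \right)} = -3$
$o = 0$ ($o = \left(-3 + 3\right) 5 \cdot 2 = 0 \cdot 5 \cdot 2 = 0 \cdot 2 = 0$)
$x{\left(K,G \right)} = 0$ ($x{\left(K,G \right)} = K 0 = 0$)
$x{\left(q{\left(5 \right)},-5 \right)} v{\left(-15,3 - 10 \right)} = 0 \left(-15\right) = 0$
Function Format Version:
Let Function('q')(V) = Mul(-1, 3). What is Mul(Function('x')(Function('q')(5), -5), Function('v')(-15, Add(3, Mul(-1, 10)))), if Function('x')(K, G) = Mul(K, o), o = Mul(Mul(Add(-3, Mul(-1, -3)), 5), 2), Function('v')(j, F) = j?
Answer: 0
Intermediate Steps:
Function('q')(V) = -3
o = 0 (o = Mul(Mul(Add(-3, 3), 5), 2) = Mul(Mul(0, 5), 2) = Mul(0, 2) = 0)
Function('x')(K, G) = 0 (Function('x')(K, G) = Mul(K, 0) = 0)
Mul(Function('x')(Function('q')(5), -5), Function('v')(-15, Add(3, Mul(-1, 10)))) = Mul(0, -15) = 0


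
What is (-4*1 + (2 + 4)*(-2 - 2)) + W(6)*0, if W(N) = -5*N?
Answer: -28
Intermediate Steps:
(-4*1 + (2 + 4)*(-2 - 2)) + W(6)*0 = (-4*1 + (2 + 4)*(-2 - 2)) - 5*6*0 = (-4 + 6*(-4)) - 30*0 = (-4 - 24) + 0 = -28 + 0 = -28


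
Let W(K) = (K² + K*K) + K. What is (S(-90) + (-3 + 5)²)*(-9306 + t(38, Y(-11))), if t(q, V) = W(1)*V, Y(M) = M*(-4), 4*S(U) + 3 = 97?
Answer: -252285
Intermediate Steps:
W(K) = K + 2*K² (W(K) = (K² + K²) + K = 2*K² + K = K + 2*K²)
S(U) = 47/2 (S(U) = -¾ + (¼)*97 = -¾ + 97/4 = 47/2)
Y(M) = -4*M
t(q, V) = 3*V (t(q, V) = (1*(1 + 2*1))*V = (1*(1 + 2))*V = (1*3)*V = 3*V)
(S(-90) + (-3 + 5)²)*(-9306 + t(38, Y(-11))) = (47/2 + (-3 + 5)²)*(-9306 + 3*(-4*(-11))) = (47/2 + 2²)*(-9306 + 3*44) = (47/2 + 4)*(-9306 + 132) = (55/2)*(-9174) = -252285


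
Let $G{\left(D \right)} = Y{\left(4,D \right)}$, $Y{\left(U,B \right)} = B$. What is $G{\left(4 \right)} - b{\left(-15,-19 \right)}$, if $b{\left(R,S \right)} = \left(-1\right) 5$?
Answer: $9$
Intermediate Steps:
$b{\left(R,S \right)} = -5$
$G{\left(D \right)} = D$
$G{\left(4 \right)} - b{\left(-15,-19 \right)} = 4 - -5 = 4 + 5 = 9$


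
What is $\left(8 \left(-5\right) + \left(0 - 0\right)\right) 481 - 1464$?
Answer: $-20704$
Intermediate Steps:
$\left(8 \left(-5\right) + \left(0 - 0\right)\right) 481 - 1464 = \left(-40 + \left(0 + 0\right)\right) 481 - 1464 = \left(-40 + 0\right) 481 - 1464 = \left(-40\right) 481 - 1464 = -19240 - 1464 = -20704$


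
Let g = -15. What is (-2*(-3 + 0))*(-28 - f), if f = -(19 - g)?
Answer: 36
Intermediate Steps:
f = -34 (f = -(19 - 1*(-15)) = -(19 + 15) = -1*34 = -34)
(-2*(-3 + 0))*(-28 - f) = (-2*(-3 + 0))*(-28 - 1*(-34)) = (-2*(-3))*(-28 + 34) = 6*6 = 36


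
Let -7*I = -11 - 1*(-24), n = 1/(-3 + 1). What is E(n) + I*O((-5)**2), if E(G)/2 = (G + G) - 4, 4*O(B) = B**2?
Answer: -8405/28 ≈ -300.18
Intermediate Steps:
O(B) = B**2/4
n = -1/2 (n = 1/(-2) = -1/2 ≈ -0.50000)
E(G) = -8 + 4*G (E(G) = 2*((G + G) - 4) = 2*(2*G - 4) = 2*(-4 + 2*G) = -8 + 4*G)
I = -13/7 (I = -(-11 - 1*(-24))/7 = -(-11 + 24)/7 = -1/7*13 = -13/7 ≈ -1.8571)
E(n) + I*O((-5)**2) = (-8 + 4*(-1/2)) - 13*((-5)**2)**2/28 = (-8 - 2) - 13*25**2/28 = -10 - 13*625/28 = -10 - 13/7*625/4 = -10 - 8125/28 = -8405/28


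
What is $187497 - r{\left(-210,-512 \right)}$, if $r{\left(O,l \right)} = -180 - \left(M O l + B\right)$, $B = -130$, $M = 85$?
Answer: $9326747$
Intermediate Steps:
$r{\left(O,l \right)} = -50 - 85 O l$ ($r{\left(O,l \right)} = -180 - \left(85 O l - 130\right) = -180 - \left(-130 + 85 O l\right) = -50 - 85 O l$)
$187497 - r{\left(-210,-512 \right)} = 187497 - \left(-50 - \left(-17850\right) \left(-512\right)\right) = 187497 - \left(-50 - 9139200\right) = 187497 - -9139250 = 187497 + 9139250 = 9326747$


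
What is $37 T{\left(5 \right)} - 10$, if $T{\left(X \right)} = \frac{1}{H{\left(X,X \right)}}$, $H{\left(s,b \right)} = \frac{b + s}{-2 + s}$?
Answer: $\frac{11}{10} \approx 1.1$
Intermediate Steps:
$H{\left(s,b \right)} = \frac{b + s}{-2 + s}$
$T{\left(X \right)} = \frac{-2 + X}{2 X}$ ($T{\left(X \right)} = \frac{1}{\frac{1}{-2 + X} \left(X + X\right)} = \frac{1}{\frac{1}{-2 + X} 2 X} = \frac{1}{2 X \frac{1}{-2 + X}} = \frac{-2 + X}{2 X}$)
$37 T{\left(5 \right)} - 10 = 37 \frac{-2 + 5}{2 \cdot 5} - 10 = 37 \cdot \frac{1}{2} \cdot \frac{1}{5} \cdot 3 - 10 = 37 \cdot \frac{3}{10} - 10 = \frac{111}{10} - 10 = \frac{11}{10}$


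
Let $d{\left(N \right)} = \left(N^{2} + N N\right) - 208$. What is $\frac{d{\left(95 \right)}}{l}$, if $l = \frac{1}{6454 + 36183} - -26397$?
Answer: $\frac{380364677}{562744445} \approx 0.67591$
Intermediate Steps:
$l = \frac{1125488890}{42637}$ ($l = \frac{1}{42637} + 26397 = \frac{1125488890}{42637} \approx 26397.0$)
$d{\left(N \right)} = -208 + 2 N^{2}$ ($d{\left(N \right)} = \left(N^{2} + N^{2}\right) - 208 = 2 N^{2} - 208 = -208 + 2 N^{2}$)
$\frac{d{\left(95 \right)}}{l} = \frac{-208 + 2 \cdot 95^{2}}{\frac{1125488890}{42637}} = \left(-208 + 2 \cdot 9025\right) \frac{42637}{1125488890} = \left(-208 + 18050\right) \frac{42637}{1125488890} = 17842 \cdot \frac{42637}{1125488890} = \frac{380364677}{562744445}$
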